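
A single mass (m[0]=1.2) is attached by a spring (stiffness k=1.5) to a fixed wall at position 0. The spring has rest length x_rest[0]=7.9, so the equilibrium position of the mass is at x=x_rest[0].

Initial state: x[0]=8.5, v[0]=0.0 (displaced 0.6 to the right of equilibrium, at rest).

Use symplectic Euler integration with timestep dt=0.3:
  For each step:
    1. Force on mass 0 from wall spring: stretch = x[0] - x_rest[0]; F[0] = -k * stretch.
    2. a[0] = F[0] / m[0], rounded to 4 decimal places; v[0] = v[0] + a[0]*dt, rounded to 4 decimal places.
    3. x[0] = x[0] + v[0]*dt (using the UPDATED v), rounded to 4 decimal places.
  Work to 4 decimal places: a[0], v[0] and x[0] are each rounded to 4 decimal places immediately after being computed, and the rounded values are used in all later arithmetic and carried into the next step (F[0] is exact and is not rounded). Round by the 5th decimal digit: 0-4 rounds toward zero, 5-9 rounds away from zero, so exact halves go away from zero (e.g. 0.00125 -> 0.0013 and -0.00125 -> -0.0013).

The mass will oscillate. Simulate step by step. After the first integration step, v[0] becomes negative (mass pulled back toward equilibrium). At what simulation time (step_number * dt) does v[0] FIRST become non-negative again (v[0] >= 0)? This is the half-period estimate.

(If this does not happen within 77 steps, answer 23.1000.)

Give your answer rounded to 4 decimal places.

Answer: 3.0000

Derivation:
Step 0: x=[8.5000] v=[0.0000]
Step 1: x=[8.4325] v=[-0.2250]
Step 2: x=[8.3051] v=[-0.4247]
Step 3: x=[8.1321] v=[-0.5766]
Step 4: x=[7.9330] v=[-0.6636]
Step 5: x=[7.7302] v=[-0.6760]
Step 6: x=[7.5465] v=[-0.6123]
Step 7: x=[7.4026] v=[-0.4797]
Step 8: x=[7.3146] v=[-0.2932]
Step 9: x=[7.2925] v=[-0.0737]
Step 10: x=[7.3387] v=[0.1541]
First v>=0 after going negative at step 10, time=3.0000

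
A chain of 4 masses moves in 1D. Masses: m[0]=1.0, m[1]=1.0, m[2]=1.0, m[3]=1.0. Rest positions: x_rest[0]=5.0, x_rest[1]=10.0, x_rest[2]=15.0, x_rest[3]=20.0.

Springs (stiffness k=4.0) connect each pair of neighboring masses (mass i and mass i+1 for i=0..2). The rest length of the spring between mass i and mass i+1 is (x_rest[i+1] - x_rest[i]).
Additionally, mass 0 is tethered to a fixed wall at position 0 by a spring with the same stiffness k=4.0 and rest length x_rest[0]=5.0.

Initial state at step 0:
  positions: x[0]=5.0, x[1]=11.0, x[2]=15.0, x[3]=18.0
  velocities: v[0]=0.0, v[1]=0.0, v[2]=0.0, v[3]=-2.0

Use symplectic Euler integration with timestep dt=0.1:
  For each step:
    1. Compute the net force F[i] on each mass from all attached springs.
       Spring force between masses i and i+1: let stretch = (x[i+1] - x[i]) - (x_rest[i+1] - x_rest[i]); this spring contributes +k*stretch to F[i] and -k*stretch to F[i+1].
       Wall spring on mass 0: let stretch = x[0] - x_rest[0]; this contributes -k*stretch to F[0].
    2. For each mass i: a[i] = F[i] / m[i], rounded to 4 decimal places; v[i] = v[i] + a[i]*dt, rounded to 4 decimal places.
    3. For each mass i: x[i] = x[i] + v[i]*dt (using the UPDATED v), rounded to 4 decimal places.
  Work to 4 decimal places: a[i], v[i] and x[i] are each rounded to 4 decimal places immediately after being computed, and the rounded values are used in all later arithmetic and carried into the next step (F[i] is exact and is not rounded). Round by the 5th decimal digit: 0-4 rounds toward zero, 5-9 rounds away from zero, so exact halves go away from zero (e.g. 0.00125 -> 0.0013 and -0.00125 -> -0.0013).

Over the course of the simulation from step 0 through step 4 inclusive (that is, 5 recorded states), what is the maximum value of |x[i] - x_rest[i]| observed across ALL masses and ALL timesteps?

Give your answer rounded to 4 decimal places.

Answer: 2.1568

Derivation:
Step 0: x=[5.0000 11.0000 15.0000 18.0000] v=[0.0000 0.0000 0.0000 -2.0000]
Step 1: x=[5.0400 10.9200 14.9600 17.8800] v=[0.4000 -0.8000 -0.4000 -1.2000]
Step 2: x=[5.1136 10.7664 14.8752 17.8432] v=[0.7360 -1.5360 -0.8480 -0.3680]
Step 3: x=[5.2088 10.5510 14.7448 17.8877] v=[0.9517 -2.1536 -1.3043 0.4448]
Step 4: x=[5.3093 10.2897 14.5723 18.0065] v=[1.0051 -2.6130 -1.7247 1.1876]
Max displacement = 2.1568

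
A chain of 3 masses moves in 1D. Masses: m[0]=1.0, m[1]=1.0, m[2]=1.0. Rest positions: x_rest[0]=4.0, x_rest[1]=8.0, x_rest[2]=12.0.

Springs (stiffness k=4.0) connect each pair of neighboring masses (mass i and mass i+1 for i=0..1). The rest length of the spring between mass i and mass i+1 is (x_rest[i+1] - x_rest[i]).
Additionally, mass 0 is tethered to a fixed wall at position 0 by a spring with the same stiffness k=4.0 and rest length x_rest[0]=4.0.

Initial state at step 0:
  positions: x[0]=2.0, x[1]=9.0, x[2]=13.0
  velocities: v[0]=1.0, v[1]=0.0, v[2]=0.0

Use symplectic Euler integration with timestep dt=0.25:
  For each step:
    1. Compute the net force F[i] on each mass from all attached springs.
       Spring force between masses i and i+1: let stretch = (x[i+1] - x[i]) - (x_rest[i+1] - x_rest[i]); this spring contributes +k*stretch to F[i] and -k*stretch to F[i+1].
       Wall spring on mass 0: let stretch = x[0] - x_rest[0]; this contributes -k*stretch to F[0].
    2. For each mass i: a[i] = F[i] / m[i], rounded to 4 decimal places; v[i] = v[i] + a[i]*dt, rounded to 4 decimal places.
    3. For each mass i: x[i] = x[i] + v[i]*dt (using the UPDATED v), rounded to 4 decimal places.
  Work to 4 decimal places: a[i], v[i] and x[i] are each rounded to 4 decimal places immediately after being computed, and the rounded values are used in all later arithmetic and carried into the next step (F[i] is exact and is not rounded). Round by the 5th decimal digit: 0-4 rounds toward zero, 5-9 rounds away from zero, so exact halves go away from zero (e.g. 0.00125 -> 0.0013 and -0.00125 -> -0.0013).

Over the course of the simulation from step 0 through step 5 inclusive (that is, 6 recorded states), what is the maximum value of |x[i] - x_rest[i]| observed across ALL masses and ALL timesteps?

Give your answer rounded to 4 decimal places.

Step 0: x=[2.0000 9.0000 13.0000] v=[1.0000 0.0000 0.0000]
Step 1: x=[3.5000 8.2500 13.0000] v=[6.0000 -3.0000 0.0000]
Step 2: x=[5.3125 7.5000 12.8125] v=[7.2500 -3.0000 -0.7500]
Step 3: x=[6.3438 7.5313 12.2969] v=[4.1250 0.1250 -2.0625]
Step 4: x=[6.0860 8.4571 11.5899] v=[-1.0313 3.7031 -2.8281]
Step 5: x=[4.8995 9.5733 11.0997] v=[-4.7462 4.4648 -1.9609]
Max displacement = 2.3438

Answer: 2.3438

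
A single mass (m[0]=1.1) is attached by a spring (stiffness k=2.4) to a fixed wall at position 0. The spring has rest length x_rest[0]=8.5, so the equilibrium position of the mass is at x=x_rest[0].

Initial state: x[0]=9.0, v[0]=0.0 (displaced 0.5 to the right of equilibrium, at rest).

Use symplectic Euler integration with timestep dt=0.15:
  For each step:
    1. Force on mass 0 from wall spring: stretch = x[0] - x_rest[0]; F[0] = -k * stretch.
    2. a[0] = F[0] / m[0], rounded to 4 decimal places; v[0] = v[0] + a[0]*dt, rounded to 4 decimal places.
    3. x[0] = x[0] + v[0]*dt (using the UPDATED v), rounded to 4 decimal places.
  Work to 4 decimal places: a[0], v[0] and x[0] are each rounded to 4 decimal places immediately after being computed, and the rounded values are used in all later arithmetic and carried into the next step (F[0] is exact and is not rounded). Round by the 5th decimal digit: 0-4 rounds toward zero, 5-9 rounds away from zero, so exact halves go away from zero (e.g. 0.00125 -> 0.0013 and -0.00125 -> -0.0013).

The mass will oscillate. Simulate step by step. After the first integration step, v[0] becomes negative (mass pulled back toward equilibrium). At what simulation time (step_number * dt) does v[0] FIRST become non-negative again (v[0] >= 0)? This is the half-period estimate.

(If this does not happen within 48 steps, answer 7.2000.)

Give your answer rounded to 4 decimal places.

Step 0: x=[9.0000] v=[0.0000]
Step 1: x=[8.9755] v=[-0.1636]
Step 2: x=[8.9276] v=[-0.3192]
Step 3: x=[8.8587] v=[-0.4591]
Step 4: x=[8.7722] v=[-0.5765]
Step 5: x=[8.6724] v=[-0.6656]
Step 6: x=[8.5641] v=[-0.7220]
Step 7: x=[8.4527] v=[-0.7430]
Step 8: x=[8.3436] v=[-0.7275]
Step 9: x=[8.2422] v=[-0.6763]
Step 10: x=[8.1534] v=[-0.5919]
Step 11: x=[8.0816] v=[-0.4785]
Step 12: x=[8.0304] v=[-0.3416]
Step 13: x=[8.0022] v=[-0.1879]
Step 14: x=[7.9985] v=[-0.0250]
Step 15: x=[8.0194] v=[0.1391]
First v>=0 after going negative at step 15, time=2.2500

Answer: 2.2500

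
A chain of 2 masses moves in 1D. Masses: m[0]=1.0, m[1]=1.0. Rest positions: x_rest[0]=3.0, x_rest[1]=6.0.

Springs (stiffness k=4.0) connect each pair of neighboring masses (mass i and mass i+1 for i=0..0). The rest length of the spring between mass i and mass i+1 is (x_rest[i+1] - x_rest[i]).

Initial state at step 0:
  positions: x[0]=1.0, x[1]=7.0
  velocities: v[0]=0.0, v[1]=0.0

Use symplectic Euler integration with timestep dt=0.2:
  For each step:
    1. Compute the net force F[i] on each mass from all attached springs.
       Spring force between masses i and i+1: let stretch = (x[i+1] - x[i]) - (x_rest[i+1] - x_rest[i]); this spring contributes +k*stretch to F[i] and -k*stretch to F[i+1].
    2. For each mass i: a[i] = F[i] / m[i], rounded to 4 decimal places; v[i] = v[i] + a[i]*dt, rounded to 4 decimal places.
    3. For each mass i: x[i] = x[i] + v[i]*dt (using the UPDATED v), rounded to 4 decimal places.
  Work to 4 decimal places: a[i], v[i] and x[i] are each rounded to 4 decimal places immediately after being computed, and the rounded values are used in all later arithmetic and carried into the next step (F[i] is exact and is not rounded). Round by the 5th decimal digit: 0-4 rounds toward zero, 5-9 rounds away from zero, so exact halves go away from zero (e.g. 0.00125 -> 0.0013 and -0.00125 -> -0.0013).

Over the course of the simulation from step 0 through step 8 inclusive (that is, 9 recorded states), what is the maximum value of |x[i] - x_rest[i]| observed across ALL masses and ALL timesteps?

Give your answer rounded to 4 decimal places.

Answer: 2.0638

Derivation:
Step 0: x=[1.0000 7.0000] v=[0.0000 0.0000]
Step 1: x=[1.4800 6.5200] v=[2.4000 -2.4000]
Step 2: x=[2.2864 5.7136] v=[4.0320 -4.0320]
Step 3: x=[3.1612 4.8388] v=[4.3738 -4.3738]
Step 4: x=[3.8244 4.1756] v=[3.3159 -3.3159]
Step 5: x=[4.0638 3.9362] v=[1.1969 -1.1969]
Step 6: x=[3.8028 4.1972] v=[-1.3052 1.3052]
Step 7: x=[3.1249 4.8751] v=[-3.3897 3.3897]
Step 8: x=[2.2470 5.7530] v=[-4.3895 4.3895]
Max displacement = 2.0638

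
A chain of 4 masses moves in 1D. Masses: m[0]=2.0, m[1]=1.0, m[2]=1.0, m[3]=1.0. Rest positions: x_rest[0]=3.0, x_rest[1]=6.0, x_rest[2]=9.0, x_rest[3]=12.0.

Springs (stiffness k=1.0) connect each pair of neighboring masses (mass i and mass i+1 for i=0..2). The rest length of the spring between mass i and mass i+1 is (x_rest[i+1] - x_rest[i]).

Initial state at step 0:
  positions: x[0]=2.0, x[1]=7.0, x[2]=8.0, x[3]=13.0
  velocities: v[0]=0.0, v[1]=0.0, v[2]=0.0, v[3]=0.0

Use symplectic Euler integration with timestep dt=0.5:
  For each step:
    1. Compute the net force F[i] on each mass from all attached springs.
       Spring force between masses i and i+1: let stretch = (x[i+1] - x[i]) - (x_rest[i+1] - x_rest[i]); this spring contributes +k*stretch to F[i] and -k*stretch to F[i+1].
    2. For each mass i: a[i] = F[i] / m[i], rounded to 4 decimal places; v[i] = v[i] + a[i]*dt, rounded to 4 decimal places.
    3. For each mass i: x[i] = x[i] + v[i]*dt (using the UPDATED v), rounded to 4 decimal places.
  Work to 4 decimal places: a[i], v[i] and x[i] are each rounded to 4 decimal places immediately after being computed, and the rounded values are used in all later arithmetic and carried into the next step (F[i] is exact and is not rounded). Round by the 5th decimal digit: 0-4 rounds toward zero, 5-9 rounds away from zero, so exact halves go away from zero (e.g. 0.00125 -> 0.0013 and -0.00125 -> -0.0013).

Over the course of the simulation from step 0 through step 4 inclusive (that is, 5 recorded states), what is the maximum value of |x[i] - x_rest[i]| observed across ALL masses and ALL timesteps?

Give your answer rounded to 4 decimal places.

Step 0: x=[2.0000 7.0000 8.0000 13.0000] v=[0.0000 0.0000 0.0000 0.0000]
Step 1: x=[2.2500 6.0000 9.0000 12.5000] v=[0.5000 -2.0000 2.0000 -1.0000]
Step 2: x=[2.5938 4.8125 10.1250 11.8750] v=[0.6875 -2.3750 2.2500 -1.2500]
Step 3: x=[2.8399 4.3985 10.3594 11.5625] v=[0.4922 -0.8281 0.4688 -0.6250]
Step 4: x=[2.9059 5.0851 9.4044 11.6993] v=[0.1319 1.3731 -1.9101 0.2735]
Max displacement = 1.6015

Answer: 1.6015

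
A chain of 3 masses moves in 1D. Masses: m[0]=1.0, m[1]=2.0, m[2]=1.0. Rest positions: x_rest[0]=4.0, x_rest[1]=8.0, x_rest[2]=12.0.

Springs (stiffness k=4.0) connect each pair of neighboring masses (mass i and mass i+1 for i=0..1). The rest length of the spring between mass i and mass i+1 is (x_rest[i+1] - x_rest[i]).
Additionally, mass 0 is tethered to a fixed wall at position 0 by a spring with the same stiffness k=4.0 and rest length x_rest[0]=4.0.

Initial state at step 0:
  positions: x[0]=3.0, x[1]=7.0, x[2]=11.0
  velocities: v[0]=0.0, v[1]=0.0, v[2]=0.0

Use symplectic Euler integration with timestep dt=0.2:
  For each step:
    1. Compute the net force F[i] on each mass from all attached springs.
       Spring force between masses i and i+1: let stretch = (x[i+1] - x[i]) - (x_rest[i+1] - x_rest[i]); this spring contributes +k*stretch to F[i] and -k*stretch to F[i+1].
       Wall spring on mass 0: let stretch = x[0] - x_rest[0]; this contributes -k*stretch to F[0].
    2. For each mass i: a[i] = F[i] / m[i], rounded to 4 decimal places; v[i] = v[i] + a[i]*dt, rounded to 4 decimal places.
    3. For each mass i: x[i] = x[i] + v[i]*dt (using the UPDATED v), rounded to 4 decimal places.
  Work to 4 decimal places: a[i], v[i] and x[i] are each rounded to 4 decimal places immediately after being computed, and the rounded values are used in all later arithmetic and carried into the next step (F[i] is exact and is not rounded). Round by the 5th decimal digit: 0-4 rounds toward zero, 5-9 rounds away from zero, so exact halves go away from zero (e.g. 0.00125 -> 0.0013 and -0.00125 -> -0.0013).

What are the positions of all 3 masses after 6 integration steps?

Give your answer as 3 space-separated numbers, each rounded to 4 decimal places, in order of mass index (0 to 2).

Step 0: x=[3.0000 7.0000 11.0000] v=[0.0000 0.0000 0.0000]
Step 1: x=[3.1600 7.0000 11.0000] v=[0.8000 0.0000 0.0000]
Step 2: x=[3.4288 7.0128 11.0000] v=[1.3440 0.0640 0.0000]
Step 3: x=[3.7224 7.0579 11.0020] v=[1.4682 0.2253 0.0102]
Step 4: x=[3.9541 7.1516 11.0130] v=[1.1587 0.4687 0.0549]
Step 5: x=[4.0648 7.2985 11.0462] v=[0.5534 0.7343 0.1658]
Step 6: x=[4.0425 7.4865 11.1197] v=[-0.1115 0.9399 0.3676]

Answer: 4.0425 7.4865 11.1197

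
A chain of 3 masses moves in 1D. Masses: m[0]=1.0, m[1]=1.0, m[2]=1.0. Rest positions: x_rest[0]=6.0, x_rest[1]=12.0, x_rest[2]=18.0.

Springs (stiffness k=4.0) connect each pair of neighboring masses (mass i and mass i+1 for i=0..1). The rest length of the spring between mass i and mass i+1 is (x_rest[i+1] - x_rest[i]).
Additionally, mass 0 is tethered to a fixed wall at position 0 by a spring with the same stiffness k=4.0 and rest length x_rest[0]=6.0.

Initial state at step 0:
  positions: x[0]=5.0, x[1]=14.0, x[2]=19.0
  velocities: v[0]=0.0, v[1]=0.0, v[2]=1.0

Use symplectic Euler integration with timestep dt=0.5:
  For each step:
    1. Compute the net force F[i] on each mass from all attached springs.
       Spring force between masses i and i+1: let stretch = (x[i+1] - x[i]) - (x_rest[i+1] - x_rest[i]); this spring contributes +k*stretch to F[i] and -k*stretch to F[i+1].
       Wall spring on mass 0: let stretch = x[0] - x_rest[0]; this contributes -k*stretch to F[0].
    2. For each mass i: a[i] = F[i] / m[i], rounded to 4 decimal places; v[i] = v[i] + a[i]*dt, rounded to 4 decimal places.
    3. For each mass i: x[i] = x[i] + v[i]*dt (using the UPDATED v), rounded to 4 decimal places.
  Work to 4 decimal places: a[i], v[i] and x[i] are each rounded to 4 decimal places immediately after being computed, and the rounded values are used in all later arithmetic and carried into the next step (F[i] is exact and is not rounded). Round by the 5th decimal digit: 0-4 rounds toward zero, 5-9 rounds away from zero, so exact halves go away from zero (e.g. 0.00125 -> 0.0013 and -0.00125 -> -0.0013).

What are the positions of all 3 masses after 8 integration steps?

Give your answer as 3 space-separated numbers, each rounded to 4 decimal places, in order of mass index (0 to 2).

Answer: 3.0000 14.0000 15.5000

Derivation:
Step 0: x=[5.0000 14.0000 19.0000] v=[0.0000 0.0000 1.0000]
Step 1: x=[9.0000 10.0000 20.5000] v=[8.0000 -8.0000 3.0000]
Step 2: x=[5.0000 15.5000 17.5000] v=[-8.0000 11.0000 -6.0000]
Step 3: x=[6.5000 12.5000 18.5000] v=[3.0000 -6.0000 2.0000]
Step 4: x=[7.5000 9.5000 19.5000] v=[2.0000 -6.0000 2.0000]
Step 5: x=[3.0000 14.5000 16.5000] v=[-9.0000 10.0000 -6.0000]
Step 6: x=[7.0000 10.0000 17.5000] v=[8.0000 -9.0000 2.0000]
Step 7: x=[7.0000 10.0000 17.0000] v=[0.0000 0.0000 -1.0000]
Step 8: x=[3.0000 14.0000 15.5000] v=[-8.0000 8.0000 -3.0000]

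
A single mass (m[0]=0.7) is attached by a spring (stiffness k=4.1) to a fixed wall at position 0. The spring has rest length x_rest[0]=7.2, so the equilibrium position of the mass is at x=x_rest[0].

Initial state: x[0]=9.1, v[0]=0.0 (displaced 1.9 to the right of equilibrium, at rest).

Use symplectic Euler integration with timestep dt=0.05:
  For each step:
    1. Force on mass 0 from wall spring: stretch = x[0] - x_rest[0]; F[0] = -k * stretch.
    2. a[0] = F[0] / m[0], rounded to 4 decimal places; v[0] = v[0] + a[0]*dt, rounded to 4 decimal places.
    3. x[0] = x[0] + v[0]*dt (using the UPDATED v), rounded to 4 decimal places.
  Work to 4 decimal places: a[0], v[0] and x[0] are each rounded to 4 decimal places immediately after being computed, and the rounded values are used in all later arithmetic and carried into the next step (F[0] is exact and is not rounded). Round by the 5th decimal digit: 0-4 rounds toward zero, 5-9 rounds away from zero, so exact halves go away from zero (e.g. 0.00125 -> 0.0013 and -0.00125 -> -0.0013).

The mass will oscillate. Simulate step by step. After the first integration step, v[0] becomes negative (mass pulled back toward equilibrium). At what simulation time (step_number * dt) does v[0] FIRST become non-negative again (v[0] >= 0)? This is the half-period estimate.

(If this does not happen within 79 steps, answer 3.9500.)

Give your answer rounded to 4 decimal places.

Step 0: x=[9.1000] v=[0.0000]
Step 1: x=[9.0722] v=[-0.5564]
Step 2: x=[9.0170] v=[-1.1047]
Step 3: x=[8.9352] v=[-1.6368]
Step 4: x=[8.8280] v=[-2.1450]
Step 5: x=[8.6969] v=[-2.6218]
Step 6: x=[8.5439] v=[-3.0602]
Step 7: x=[8.3712] v=[-3.4538]
Step 8: x=[8.1814] v=[-3.7968]
Step 9: x=[7.9772] v=[-4.0842]
Step 10: x=[7.7616] v=[-4.3118]
Step 11: x=[7.5378] v=[-4.4763]
Step 12: x=[7.3090] v=[-4.5752]
Step 13: x=[7.0786] v=[-4.6071]
Step 14: x=[6.8500] v=[-4.5715]
Step 15: x=[6.6266] v=[-4.4690]
Step 16: x=[6.4115] v=[-4.3011]
Step 17: x=[6.2080] v=[-4.0702]
Step 18: x=[6.0190] v=[-3.7797]
Step 19: x=[5.8473] v=[-3.4338]
Step 20: x=[5.6954] v=[-3.0377]
Step 21: x=[5.5655] v=[-2.5971]
Step 22: x=[5.4596] v=[-2.1184]
Step 23: x=[5.3792] v=[-1.6087]
Step 24: x=[5.3254] v=[-1.0755]
Step 25: x=[5.2991] v=[-0.5265]
Step 26: x=[5.3006] v=[0.0302]
First v>=0 after going negative at step 26, time=1.3000

Answer: 1.3000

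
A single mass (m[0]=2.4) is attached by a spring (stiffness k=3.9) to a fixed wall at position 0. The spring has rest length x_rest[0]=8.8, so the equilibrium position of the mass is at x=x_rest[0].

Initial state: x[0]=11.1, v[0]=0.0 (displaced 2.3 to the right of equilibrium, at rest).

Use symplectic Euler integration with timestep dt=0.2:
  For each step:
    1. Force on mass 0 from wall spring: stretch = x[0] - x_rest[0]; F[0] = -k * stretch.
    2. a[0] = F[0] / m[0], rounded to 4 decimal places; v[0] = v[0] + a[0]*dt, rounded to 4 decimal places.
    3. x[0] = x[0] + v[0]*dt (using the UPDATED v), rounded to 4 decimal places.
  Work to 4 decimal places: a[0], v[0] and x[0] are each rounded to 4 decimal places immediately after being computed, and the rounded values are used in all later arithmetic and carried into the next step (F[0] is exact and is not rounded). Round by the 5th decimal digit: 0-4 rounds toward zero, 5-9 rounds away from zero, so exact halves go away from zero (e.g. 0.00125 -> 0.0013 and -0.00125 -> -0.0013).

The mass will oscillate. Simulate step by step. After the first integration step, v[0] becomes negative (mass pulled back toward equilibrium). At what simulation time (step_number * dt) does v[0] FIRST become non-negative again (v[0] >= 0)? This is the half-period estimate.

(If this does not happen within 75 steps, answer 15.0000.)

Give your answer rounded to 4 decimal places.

Answer: 2.6000

Derivation:
Step 0: x=[11.1000] v=[0.0000]
Step 1: x=[10.9505] v=[-0.7475]
Step 2: x=[10.6612] v=[-1.4464]
Step 3: x=[10.2509] v=[-2.0513]
Step 4: x=[9.7463] v=[-2.5228]
Step 5: x=[9.1802] v=[-2.8303]
Step 6: x=[8.5894] v=[-2.9539]
Step 7: x=[8.0123] v=[-2.8855]
Step 8: x=[7.4864] v=[-2.6295]
Step 9: x=[7.0459] v=[-2.2026]
Step 10: x=[6.7194] v=[-1.6325]
Step 11: x=[6.5281] v=[-0.9563]
Step 12: x=[6.4845] v=[-0.2179]
Step 13: x=[6.5914] v=[0.5346]
First v>=0 after going negative at step 13, time=2.6000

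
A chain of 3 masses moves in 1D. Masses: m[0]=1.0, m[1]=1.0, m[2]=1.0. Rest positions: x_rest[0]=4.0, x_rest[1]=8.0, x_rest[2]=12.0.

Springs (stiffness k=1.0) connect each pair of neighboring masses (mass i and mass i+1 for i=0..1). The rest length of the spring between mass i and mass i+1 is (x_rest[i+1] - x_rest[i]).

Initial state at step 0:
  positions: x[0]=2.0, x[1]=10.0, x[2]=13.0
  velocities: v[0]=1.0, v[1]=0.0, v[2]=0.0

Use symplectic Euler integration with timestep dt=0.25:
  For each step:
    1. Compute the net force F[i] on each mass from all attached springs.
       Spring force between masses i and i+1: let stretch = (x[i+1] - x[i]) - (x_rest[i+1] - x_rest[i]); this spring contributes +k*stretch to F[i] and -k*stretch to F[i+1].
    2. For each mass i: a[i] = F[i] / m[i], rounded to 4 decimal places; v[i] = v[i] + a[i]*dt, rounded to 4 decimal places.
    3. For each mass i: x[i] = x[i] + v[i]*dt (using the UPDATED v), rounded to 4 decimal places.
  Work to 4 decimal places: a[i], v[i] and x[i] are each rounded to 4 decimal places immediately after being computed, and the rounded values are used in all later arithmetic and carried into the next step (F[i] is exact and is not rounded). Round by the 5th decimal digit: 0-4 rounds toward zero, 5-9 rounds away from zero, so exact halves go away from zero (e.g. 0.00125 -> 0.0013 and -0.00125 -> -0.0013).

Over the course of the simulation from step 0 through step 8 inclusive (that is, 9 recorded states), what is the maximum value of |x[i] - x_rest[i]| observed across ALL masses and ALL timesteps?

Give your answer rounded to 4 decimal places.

Answer: 2.9457

Derivation:
Step 0: x=[2.0000 10.0000 13.0000] v=[1.0000 0.0000 0.0000]
Step 1: x=[2.5000 9.6875 13.0625] v=[2.0000 -1.2500 0.2500]
Step 2: x=[3.1992 9.1367 13.1641] v=[2.7969 -2.2031 0.4063]
Step 3: x=[4.0195 8.4666 13.2640] v=[3.2813 -2.6806 0.3995]
Step 4: x=[4.8678 7.8184 13.3141] v=[3.3931 -2.5930 0.2002]
Step 5: x=[5.6505 7.3292 13.2707] v=[3.1308 -1.9567 -0.1737]
Step 6: x=[6.2881 7.1065 13.1059] v=[2.5505 -0.8910 -0.6591]
Step 7: x=[6.7269 7.2076 12.8162] v=[1.7551 0.4043 -1.1590]
Step 8: x=[6.9457 7.6292 12.4259] v=[0.8753 1.6863 -1.5612]
Max displacement = 2.9457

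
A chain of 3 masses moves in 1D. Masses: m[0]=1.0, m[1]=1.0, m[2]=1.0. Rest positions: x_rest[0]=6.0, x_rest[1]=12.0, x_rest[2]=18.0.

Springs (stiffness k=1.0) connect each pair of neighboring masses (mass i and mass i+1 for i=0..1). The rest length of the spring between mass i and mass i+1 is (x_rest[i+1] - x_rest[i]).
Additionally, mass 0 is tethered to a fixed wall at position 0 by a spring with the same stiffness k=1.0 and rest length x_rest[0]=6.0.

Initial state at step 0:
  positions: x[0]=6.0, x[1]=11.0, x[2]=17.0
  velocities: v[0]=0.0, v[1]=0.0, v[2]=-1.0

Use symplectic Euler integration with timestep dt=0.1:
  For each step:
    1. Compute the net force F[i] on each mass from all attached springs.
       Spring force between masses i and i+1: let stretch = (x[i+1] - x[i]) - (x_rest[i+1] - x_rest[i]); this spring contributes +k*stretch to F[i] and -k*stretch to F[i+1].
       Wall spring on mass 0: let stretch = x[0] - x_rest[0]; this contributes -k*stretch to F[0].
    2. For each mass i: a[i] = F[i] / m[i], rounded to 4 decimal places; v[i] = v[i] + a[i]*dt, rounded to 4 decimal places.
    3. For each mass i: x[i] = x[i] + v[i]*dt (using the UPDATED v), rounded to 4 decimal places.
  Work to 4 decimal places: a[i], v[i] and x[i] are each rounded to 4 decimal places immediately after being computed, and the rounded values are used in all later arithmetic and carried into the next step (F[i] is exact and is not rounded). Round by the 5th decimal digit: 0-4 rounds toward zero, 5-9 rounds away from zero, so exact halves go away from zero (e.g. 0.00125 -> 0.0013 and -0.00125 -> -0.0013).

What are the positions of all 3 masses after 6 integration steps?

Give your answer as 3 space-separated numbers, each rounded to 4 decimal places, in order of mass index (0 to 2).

Step 0: x=[6.0000 11.0000 17.0000] v=[0.0000 0.0000 -1.0000]
Step 1: x=[5.9900 11.0100 16.9000] v=[-0.1000 0.1000 -1.0000]
Step 2: x=[5.9703 11.0287 16.8011] v=[-0.1970 0.1870 -0.9890]
Step 3: x=[5.9415 11.0545 16.7045] v=[-0.2882 0.2584 -0.9662]
Step 4: x=[5.9044 11.0857 16.6114] v=[-0.3711 0.3121 -0.9312]
Step 5: x=[5.8601 11.1204 16.5230] v=[-0.4434 0.3465 -0.8838]
Step 6: x=[5.8098 11.1565 16.4406] v=[-0.5034 0.3607 -0.8241]

Answer: 5.8098 11.1565 16.4406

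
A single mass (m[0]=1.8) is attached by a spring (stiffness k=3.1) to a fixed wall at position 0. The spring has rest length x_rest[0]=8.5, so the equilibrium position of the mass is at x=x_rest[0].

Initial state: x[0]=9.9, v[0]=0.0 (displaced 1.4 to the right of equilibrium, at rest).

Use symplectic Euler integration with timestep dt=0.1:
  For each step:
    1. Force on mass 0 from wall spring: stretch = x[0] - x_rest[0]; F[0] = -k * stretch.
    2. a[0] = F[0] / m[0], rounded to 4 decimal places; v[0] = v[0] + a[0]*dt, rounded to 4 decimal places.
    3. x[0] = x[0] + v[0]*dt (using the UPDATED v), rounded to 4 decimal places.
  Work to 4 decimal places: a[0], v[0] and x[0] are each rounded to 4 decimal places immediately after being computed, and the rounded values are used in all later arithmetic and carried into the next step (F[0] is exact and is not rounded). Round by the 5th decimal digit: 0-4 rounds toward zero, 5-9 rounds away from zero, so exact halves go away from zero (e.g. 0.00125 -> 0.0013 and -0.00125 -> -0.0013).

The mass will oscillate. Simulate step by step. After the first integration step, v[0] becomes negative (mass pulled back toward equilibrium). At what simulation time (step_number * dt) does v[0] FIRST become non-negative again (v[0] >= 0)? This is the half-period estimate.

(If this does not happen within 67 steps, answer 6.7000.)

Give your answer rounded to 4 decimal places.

Step 0: x=[9.9000] v=[0.0000]
Step 1: x=[9.8759] v=[-0.2411]
Step 2: x=[9.8281] v=[-0.4781]
Step 3: x=[9.7574] v=[-0.7068]
Step 4: x=[9.6651] v=[-0.9234]
Step 5: x=[9.5527] v=[-1.1241]
Step 6: x=[9.4222] v=[-1.3054]
Step 7: x=[9.2758] v=[-1.4642]
Step 8: x=[9.1160] v=[-1.5978]
Step 9: x=[8.9456] v=[-1.7039]
Step 10: x=[8.7675] v=[-1.7806]
Step 11: x=[8.5848] v=[-1.8267]
Step 12: x=[8.4007] v=[-1.8413]
Step 13: x=[8.2183] v=[-1.8242]
Step 14: x=[8.0407] v=[-1.7757]
Step 15: x=[7.8710] v=[-1.6966]
Step 16: x=[7.7122] v=[-1.5883]
Step 17: x=[7.5669] v=[-1.4526]
Step 18: x=[7.4377] v=[-1.2919]
Step 19: x=[7.3268] v=[-1.1090]
Step 20: x=[7.2361] v=[-0.9070]
Step 21: x=[7.1672] v=[-0.6893]
Step 22: x=[7.1212] v=[-0.4598]
Step 23: x=[7.0990] v=[-0.2223]
Step 24: x=[7.1009] v=[0.0190]
First v>=0 after going negative at step 24, time=2.4000

Answer: 2.4000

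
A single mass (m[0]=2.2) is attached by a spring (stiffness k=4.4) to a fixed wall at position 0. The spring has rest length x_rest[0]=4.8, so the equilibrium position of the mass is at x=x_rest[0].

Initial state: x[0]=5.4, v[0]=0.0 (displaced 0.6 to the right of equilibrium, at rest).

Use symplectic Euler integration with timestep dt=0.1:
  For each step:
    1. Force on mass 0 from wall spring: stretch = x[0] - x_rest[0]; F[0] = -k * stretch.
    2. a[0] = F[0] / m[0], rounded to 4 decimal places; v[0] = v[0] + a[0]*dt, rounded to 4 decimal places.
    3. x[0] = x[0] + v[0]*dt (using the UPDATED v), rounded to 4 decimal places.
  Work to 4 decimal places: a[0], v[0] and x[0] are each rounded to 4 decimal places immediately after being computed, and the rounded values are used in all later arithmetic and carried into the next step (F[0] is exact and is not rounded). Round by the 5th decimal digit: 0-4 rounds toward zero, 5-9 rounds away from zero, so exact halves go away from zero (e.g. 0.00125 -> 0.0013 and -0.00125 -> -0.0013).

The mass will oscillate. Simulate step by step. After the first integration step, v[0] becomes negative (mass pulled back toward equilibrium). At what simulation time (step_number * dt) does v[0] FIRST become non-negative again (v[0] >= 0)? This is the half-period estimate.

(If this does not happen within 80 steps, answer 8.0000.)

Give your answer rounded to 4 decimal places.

Step 0: x=[5.4000] v=[0.0000]
Step 1: x=[5.3880] v=[-0.1200]
Step 2: x=[5.3642] v=[-0.2376]
Step 3: x=[5.3292] v=[-0.3504]
Step 4: x=[5.2836] v=[-0.4562]
Step 5: x=[5.2283] v=[-0.5529]
Step 6: x=[5.1644] v=[-0.6386]
Step 7: x=[5.0933] v=[-0.7115]
Step 8: x=[5.0163] v=[-0.7702]
Step 9: x=[4.9350] v=[-0.8135]
Step 10: x=[4.8510] v=[-0.8405]
Step 11: x=[4.7659] v=[-0.8507]
Step 12: x=[4.6815] v=[-0.8439]
Step 13: x=[4.5995] v=[-0.8202]
Step 14: x=[4.5215] v=[-0.7801]
Step 15: x=[4.4491] v=[-0.7244]
Step 16: x=[4.3837] v=[-0.6542]
Step 17: x=[4.3266] v=[-0.5709]
Step 18: x=[4.2790] v=[-0.4762]
Step 19: x=[4.2418] v=[-0.3720]
Step 20: x=[4.2158] v=[-0.2604]
Step 21: x=[4.2014] v=[-0.1436]
Step 22: x=[4.1990] v=[-0.0239]
Step 23: x=[4.2086] v=[0.0963]
First v>=0 after going negative at step 23, time=2.3000

Answer: 2.3000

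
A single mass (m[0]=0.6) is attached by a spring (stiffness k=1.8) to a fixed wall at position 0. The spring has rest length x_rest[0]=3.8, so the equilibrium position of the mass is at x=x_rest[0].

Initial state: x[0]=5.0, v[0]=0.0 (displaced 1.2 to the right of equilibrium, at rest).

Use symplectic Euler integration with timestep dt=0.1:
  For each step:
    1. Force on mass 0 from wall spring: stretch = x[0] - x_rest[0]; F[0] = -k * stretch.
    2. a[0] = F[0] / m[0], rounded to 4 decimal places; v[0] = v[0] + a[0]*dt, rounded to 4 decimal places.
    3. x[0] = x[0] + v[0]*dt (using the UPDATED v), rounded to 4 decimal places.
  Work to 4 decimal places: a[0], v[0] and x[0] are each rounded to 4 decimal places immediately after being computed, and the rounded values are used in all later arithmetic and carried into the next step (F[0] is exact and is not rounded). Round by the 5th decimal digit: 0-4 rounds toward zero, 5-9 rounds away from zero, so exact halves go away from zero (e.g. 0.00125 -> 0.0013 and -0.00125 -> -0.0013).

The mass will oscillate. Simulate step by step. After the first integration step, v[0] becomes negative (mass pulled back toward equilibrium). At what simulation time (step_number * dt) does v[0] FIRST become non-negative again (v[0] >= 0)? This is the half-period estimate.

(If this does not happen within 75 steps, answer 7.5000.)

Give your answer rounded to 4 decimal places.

Answer: 1.9000

Derivation:
Step 0: x=[5.0000] v=[0.0000]
Step 1: x=[4.9640] v=[-0.3600]
Step 2: x=[4.8931] v=[-0.7092]
Step 3: x=[4.7894] v=[-1.0371]
Step 4: x=[4.6560] v=[-1.3339]
Step 5: x=[4.4969] v=[-1.5907]
Step 6: x=[4.3169] v=[-1.7998]
Step 7: x=[4.1214] v=[-1.9549]
Step 8: x=[3.9163] v=[-2.0513]
Step 9: x=[3.7077] v=[-2.0862]
Step 10: x=[3.5019] v=[-2.0585]
Step 11: x=[3.3050] v=[-1.9691]
Step 12: x=[3.1229] v=[-1.8206]
Step 13: x=[2.9612] v=[-1.6175]
Step 14: x=[2.8246] v=[-1.3659]
Step 15: x=[2.7173] v=[-1.0733]
Step 16: x=[2.6425] v=[-0.7485]
Step 17: x=[2.6024] v=[-0.4013]
Step 18: x=[2.5982] v=[-0.0420]
Step 19: x=[2.6301] v=[0.3185]
First v>=0 after going negative at step 19, time=1.9000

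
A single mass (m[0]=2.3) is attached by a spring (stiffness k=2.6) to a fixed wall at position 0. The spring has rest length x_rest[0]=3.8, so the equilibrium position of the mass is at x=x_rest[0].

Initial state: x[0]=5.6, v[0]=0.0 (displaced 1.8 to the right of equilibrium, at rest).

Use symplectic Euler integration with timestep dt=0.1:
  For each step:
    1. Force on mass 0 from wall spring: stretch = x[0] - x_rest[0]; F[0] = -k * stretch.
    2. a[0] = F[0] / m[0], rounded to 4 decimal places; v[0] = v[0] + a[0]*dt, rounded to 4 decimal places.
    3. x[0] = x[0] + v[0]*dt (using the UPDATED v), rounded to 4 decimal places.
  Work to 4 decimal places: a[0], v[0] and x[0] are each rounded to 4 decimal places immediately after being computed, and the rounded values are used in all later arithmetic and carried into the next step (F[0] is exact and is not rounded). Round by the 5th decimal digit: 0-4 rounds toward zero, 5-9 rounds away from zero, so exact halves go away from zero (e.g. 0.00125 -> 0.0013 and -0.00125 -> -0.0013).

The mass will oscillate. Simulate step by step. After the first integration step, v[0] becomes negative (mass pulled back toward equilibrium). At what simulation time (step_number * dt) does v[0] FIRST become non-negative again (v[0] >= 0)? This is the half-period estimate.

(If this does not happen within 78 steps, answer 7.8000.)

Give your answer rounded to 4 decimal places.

Answer: 3.0000

Derivation:
Step 0: x=[5.6000] v=[0.0000]
Step 1: x=[5.5797] v=[-0.2035]
Step 2: x=[5.5392] v=[-0.4047]
Step 3: x=[5.4791] v=[-0.6013]
Step 4: x=[5.4000] v=[-0.7911]
Step 5: x=[5.3028] v=[-0.9720]
Step 6: x=[5.1886] v=[-1.1419]
Step 7: x=[5.0587] v=[-1.2989]
Step 8: x=[4.9146] v=[-1.4412]
Step 9: x=[4.7579] v=[-1.5672]
Step 10: x=[4.5904] v=[-1.6755]
Step 11: x=[4.4139] v=[-1.7649]
Step 12: x=[4.2305] v=[-1.8343]
Step 13: x=[4.0422] v=[-1.8830]
Step 14: x=[3.8512] v=[-1.9104]
Step 15: x=[3.6596] v=[-1.9162]
Step 16: x=[3.4696] v=[-1.9003]
Step 17: x=[3.2833] v=[-1.8630]
Step 18: x=[3.1028] v=[-1.8046]
Step 19: x=[2.9302] v=[-1.7258]
Step 20: x=[2.7675] v=[-1.6275]
Step 21: x=[2.6164] v=[-1.5108]
Step 22: x=[2.4787] v=[-1.3770]
Step 23: x=[2.3559] v=[-1.2276]
Step 24: x=[2.2495] v=[-1.0644]
Step 25: x=[2.1606] v=[-0.8891]
Step 26: x=[2.0902] v=[-0.7038]
Step 27: x=[2.0392] v=[-0.5105]
Step 28: x=[2.0081] v=[-0.3115]
Step 29: x=[1.9972] v=[-0.1089]
Step 30: x=[2.0067] v=[0.0949]
First v>=0 after going negative at step 30, time=3.0000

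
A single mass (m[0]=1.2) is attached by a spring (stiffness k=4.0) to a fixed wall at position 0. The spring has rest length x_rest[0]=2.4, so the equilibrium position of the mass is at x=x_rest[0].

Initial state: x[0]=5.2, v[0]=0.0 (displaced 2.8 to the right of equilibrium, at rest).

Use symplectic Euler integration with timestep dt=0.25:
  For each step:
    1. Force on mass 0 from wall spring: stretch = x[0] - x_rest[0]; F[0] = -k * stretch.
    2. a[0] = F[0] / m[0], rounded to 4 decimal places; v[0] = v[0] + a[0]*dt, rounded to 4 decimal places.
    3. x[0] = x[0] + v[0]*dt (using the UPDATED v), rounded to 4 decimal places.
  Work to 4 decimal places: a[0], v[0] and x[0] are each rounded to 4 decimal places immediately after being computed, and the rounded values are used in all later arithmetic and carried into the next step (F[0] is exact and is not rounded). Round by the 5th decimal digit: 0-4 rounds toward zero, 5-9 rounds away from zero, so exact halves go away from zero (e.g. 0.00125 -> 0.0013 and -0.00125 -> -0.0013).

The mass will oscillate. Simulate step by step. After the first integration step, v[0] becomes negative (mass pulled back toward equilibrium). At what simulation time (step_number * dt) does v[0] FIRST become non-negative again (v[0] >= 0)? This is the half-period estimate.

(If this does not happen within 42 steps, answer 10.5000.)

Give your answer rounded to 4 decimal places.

Answer: 1.7500

Derivation:
Step 0: x=[5.2000] v=[0.0000]
Step 1: x=[4.6167] v=[-2.3333]
Step 2: x=[3.5716] v=[-4.1806]
Step 3: x=[2.2824] v=[-5.1569]
Step 4: x=[1.0177] v=[-5.0589]
Step 5: x=[0.0410] v=[-3.9070]
Step 6: x=[-0.4443] v=[-1.9412]
Step 7: x=[-0.3370] v=[0.4291]
First v>=0 after going negative at step 7, time=1.7500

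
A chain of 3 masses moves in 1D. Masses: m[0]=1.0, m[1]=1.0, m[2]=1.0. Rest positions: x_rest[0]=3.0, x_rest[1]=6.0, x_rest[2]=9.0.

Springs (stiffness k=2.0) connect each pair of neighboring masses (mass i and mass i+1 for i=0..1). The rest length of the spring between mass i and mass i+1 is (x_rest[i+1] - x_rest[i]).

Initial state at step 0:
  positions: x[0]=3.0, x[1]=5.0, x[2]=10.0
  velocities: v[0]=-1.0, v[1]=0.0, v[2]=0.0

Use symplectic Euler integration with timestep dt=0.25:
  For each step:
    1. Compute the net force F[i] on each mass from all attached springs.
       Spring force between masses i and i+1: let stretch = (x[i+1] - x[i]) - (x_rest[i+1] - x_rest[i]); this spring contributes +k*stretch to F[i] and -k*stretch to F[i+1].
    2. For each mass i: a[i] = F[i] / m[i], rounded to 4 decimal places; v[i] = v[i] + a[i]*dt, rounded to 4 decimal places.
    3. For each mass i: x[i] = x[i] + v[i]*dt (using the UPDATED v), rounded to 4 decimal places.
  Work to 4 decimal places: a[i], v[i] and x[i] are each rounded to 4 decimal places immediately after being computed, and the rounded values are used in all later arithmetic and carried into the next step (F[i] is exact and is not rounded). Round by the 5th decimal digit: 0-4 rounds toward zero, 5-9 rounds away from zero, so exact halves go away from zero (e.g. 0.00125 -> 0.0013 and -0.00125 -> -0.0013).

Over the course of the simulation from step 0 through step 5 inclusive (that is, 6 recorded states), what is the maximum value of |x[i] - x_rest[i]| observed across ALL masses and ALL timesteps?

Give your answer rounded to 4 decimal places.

Answer: 1.2124

Derivation:
Step 0: x=[3.0000 5.0000 10.0000] v=[-1.0000 0.0000 0.0000]
Step 1: x=[2.6250 5.3750 9.7500] v=[-1.5000 1.5000 -1.0000]
Step 2: x=[2.2188 5.9531 9.3281] v=[-1.6250 2.3125 -1.6875]
Step 3: x=[1.9043 6.4863 8.8594] v=[-1.2579 2.1329 -1.8750]
Step 4: x=[1.7876 6.7434 8.4690] v=[-0.4669 1.0285 -1.5616]
Step 5: x=[1.9154 6.5968 8.2379] v=[0.5110 -0.5866 -0.9244]
Max displacement = 1.2124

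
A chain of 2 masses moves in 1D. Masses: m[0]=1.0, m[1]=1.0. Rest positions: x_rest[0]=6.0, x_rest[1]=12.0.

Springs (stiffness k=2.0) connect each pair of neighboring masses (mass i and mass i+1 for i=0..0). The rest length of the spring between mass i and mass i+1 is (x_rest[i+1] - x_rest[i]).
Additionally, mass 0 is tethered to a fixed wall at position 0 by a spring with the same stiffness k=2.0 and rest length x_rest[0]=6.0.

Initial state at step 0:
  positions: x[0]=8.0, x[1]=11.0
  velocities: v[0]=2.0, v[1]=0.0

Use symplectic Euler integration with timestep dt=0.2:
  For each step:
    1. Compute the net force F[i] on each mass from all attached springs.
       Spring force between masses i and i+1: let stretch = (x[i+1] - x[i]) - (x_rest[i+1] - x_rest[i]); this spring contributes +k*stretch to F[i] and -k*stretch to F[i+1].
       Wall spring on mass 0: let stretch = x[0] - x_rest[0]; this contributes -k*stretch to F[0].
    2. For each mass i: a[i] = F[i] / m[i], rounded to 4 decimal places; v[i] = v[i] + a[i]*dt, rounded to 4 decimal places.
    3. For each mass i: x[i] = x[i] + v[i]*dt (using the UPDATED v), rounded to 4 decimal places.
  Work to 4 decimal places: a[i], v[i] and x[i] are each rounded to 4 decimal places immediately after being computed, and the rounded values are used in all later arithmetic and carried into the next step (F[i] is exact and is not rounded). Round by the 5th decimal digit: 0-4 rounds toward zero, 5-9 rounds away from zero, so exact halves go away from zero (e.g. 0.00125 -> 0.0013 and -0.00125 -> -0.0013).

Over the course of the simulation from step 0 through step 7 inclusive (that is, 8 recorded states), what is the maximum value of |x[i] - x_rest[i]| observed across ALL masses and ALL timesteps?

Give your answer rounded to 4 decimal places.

Answer: 2.1878

Derivation:
Step 0: x=[8.0000 11.0000] v=[2.0000 0.0000]
Step 1: x=[8.0000 11.2400] v=[0.0000 1.2000]
Step 2: x=[7.6192 11.7008] v=[-1.9040 2.3040]
Step 3: x=[6.9554 12.3151] v=[-3.3190 3.0714]
Step 4: x=[6.1639 12.9806] v=[-3.9573 3.3275]
Step 5: x=[5.4247 13.5808] v=[-3.6962 3.0008]
Step 6: x=[4.9040 14.0085] v=[-2.6036 2.1384]
Step 7: x=[4.7193 14.1878] v=[-0.9234 0.8966]
Max displacement = 2.1878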